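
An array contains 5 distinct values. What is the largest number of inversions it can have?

10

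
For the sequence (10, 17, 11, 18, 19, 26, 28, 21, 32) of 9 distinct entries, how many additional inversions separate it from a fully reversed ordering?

33 inversions short

Maximum inversions for 9 distinct elements is C(9, 2) = 9·8/2 = 36.
Current inversions — for each element, count later smaller elements:
10: 0
17: 1
11: 0
18: 0
19: 0
26: 1
28: 1
21: 0
32: 0
Current total: 0 + 1 + 0 + 0 + 0 + 1 + 1 + 0 + 0 = 3
Shortfall: 36 − 3 = 33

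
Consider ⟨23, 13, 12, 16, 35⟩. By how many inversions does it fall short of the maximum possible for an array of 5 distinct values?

Maximum inversions for 5 distinct elements is C(5, 2) = 5·4/2 = 10.
Current inversions — for each element, count later smaller elements:
23: 3
13: 1
12: 0
16: 0
35: 0
Current total: 3 + 1 + 0 + 0 + 0 = 4
Shortfall: 10 − 4 = 6

6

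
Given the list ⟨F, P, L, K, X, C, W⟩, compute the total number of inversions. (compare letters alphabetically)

9 inversions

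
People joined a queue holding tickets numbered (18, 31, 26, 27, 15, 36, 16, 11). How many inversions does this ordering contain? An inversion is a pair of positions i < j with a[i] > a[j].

Sweep left to right; for each value list the smaller values that follow it:
18 → 15, 16, 11 → 3
31 → 26, 27, 15, 16, 11 → 5
26 → 15, 16, 11 → 3
27 → 15, 16, 11 → 3
15 → 11 → 1
36 → 16, 11 → 2
16 → 11 → 1
11 → none → 0
Sum: 3 + 5 + 3 + 3 + 1 + 2 + 1 + 0 = 18

18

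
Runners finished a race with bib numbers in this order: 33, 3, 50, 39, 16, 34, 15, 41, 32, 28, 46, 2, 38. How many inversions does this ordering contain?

Sweep left to right; for each value list the smaller values that follow it:
33 → 3, 16, 15, 32, 28, 2 → 6
3 → 2 → 1
50 → 39, 16, 34, 15, 41, 32, 28, 46, 2, 38 → 10
39 → 16, 34, 15, 32, 28, 2, 38 → 7
16 → 15, 2 → 2
34 → 15, 32, 28, 2 → 4
15 → 2 → 1
41 → 32, 28, 2, 38 → 4
32 → 28, 2 → 2
28 → 2 → 1
46 → 2, 38 → 2
2 → none → 0
38 → none → 0
Sum: 6 + 1 + 10 + 7 + 2 + 4 + 1 + 4 + 2 + 1 + 2 + 0 + 0 = 40

40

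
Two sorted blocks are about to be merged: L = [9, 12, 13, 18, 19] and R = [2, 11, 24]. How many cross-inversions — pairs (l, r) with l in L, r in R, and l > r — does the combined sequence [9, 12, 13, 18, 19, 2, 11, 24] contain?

Count, for every r in R, how many entries of L exceed r:
r = 2: 9, 12, 13, 18, 19 → 5
r = 11: 12, 13, 18, 19 → 4
r = 24: none → 0
Cross-inversions: 5 + 4 + 0 = 9

9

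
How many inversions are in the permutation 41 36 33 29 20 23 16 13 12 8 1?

Count, for each position, how many later elements it exceeds:
41 → 36, 33, 29, 20, 23, 16, 13, 12, 8, 1 → 10
36 → 33, 29, 20, 23, 16, 13, 12, 8, 1 → 9
33 → 29, 20, 23, 16, 13, 12, 8, 1 → 8
29 → 20, 23, 16, 13, 12, 8, 1 → 7
20 → 16, 13, 12, 8, 1 → 5
23 → 16, 13, 12, 8, 1 → 5
16 → 13, 12, 8, 1 → 4
13 → 12, 8, 1 → 3
12 → 8, 1 → 2
8 → 1 → 1
1 → none → 0
Sum: 10 + 9 + 8 + 7 + 5 + 5 + 4 + 3 + 2 + 1 + 0 = 54

54 out-of-order pairs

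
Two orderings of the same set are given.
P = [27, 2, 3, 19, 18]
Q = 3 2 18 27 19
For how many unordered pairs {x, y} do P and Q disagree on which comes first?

5

Assign each item its position (1..5) in the first ordering, then rewrite the second ordering as that position sequence:
positions: 27→1, 2→2, 3→3, 19→4, 18→5
second ordering as positions: [3, 2, 5, 1, 4]
Discordant pairs = inversions in this position sequence.
3: 2, 1 → 2
2: 1 → 1
5: 1, 4 → 2
1: 0
4: 0
Total: 2 + 1 + 2 + 0 + 0 = 5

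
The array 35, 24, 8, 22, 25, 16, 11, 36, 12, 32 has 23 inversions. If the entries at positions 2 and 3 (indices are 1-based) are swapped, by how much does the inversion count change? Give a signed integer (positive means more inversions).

-1

Positions 2 and 3 hold 24 and 8; after swapping, the array is [35, 8, 24, 22, 25, 16, 11, 36, 12, 32].
Sweep left to right; for each value list the smaller values that follow it:
35 → 8, 24, 22, 25, 16, 11, 12, 32 → 8
8 → none → 0
24 → 22, 16, 11, 12 → 4
22 → 16, 11, 12 → 3
25 → 16, 11, 12 → 3
16 → 11, 12 → 2
11 → none → 0
36 → 12, 32 → 2
12 → none → 0
32 → none → 0
Sum: 8 + 0 + 4 + 3 + 3 + 2 + 0 + 2 + 0 + 0 = 22
Change: 22 − 23 = -1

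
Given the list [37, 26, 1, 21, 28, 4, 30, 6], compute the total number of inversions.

For each element, count later entries that are smaller:
37 → 26, 1, 21, 28, 4, 30, 6 → 7
26 → 1, 21, 4, 6 → 4
1 → none → 0
21 → 4, 6 → 2
28 → 4, 6 → 2
4 → none → 0
30 → 6 → 1
6 → none → 0
Sum: 7 + 4 + 0 + 2 + 2 + 0 + 1 + 0 = 16

16 out-of-order pairs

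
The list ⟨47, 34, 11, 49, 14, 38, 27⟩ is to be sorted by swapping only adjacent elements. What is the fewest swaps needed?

12 swaps

Minimum adjacent swaps = number of inversions (each swap of adjacent out-of-order elements removes one inversion and no swap can remove more).
Count inversions — for each element, later elements that are smaller:
47: 34, 11, 14, 38, 27 → 5
34: 11, 14, 27 → 3
11: none → 0
49: 14, 38, 27 → 3
14: none → 0
38: 27 → 1
27: none → 0
Total inversions: 5 + 3 + 0 + 3 + 0 + 1 + 0 = 12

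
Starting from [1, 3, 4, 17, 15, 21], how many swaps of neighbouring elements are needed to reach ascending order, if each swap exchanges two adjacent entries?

Each adjacent swap fixes exactly one inversion, so the minimum swap count equals the number of inversions.
Count inversions — for each element, later elements that are smaller:
1: none → 0
3: none → 0
4: none → 0
17: 15 → 1
15: none → 0
21: none → 0
Total inversions: 0 + 0 + 0 + 1 + 0 + 0 = 1

1 adjacent swap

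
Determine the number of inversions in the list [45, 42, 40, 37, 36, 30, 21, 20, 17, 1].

45

Element-by-element contributions:
45 → 42, 40, 37, 36, 30, 21, 20, 17, 1 → 9
42 → 40, 37, 36, 30, 21, 20, 17, 1 → 8
40 → 37, 36, 30, 21, 20, 17, 1 → 7
37 → 36, 30, 21, 20, 17, 1 → 6
36 → 30, 21, 20, 17, 1 → 5
30 → 21, 20, 17, 1 → 4
21 → 20, 17, 1 → 3
20 → 17, 1 → 2
17 → 1 → 1
1 → none → 0
Sum: 9 + 8 + 7 + 6 + 5 + 4 + 3 + 2 + 1 + 0 = 45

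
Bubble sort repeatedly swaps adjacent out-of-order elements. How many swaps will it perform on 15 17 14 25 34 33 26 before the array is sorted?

There are 5 adjacent swaps.

Minimum adjacent swaps = number of inversions (each swap of adjacent out-of-order elements removes one inversion and no swap can remove more).
Count inversions — for each element, later elements that are smaller:
15: 14 → 1
17: 14 → 1
14: none → 0
25: none → 0
34: 33, 26 → 2
33: 26 → 1
26: none → 0
Total inversions: 1 + 1 + 0 + 0 + 2 + 1 + 0 = 5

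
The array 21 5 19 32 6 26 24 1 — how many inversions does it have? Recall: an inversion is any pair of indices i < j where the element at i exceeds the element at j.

15 inversions

Element-by-element contributions:
21 → 5, 19, 6, 1 → 4
5 → 1 → 1
19 → 6, 1 → 2
32 → 6, 26, 24, 1 → 4
6 → 1 → 1
26 → 24, 1 → 2
24 → 1 → 1
1 → none → 0
Sum: 4 + 1 + 2 + 4 + 1 + 2 + 1 + 0 = 15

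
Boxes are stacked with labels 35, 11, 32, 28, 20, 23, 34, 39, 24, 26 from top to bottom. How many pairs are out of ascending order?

21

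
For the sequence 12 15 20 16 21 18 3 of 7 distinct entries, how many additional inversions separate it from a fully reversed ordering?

12

Maximum inversions for 7 distinct elements is C(7, 2) = 7·6/2 = 21.
Current inversions — for each element, count later smaller elements:
12: 1
15: 1
20: 3
16: 1
21: 2
18: 1
3: 0
Current total: 1 + 1 + 3 + 1 + 2 + 1 + 0 = 9
Shortfall: 21 − 9 = 12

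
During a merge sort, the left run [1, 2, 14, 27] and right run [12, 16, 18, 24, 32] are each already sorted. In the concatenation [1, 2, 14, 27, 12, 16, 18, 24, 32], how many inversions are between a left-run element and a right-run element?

For each element r of the right run, count left-run elements greater than r:
r = 12: 14, 27 → 2
r = 16: 27 → 1
r = 18: 27 → 1
r = 24: 27 → 1
r = 32: none → 0
Cross-inversions: 2 + 1 + 1 + 1 + 0 = 5

5 cross-inversions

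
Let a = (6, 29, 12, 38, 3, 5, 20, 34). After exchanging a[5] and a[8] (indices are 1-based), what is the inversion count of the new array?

Positions 5 and 8 hold 3 and 34; after swapping, the array is [6, 29, 12, 38, 34, 5, 20, 3].
Sweep left to right; for each value list the smaller values that follow it:
6: 2
29: 4
12: 2
38: 4
34: 3
5: 1
20: 1
3: 0
Sum: 2 + 4 + 2 + 4 + 3 + 1 + 1 + 0 = 17

17 inversions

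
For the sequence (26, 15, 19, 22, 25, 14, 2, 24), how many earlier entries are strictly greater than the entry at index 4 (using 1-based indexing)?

1 such element

The element at index 4 is 22.
Elements before it: 26, 15, 19
Those larger than 22: 26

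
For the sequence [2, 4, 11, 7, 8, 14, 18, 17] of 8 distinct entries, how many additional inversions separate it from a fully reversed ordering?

Maximum inversions for 8 distinct elements is C(8, 2) = 8·7/2 = 28.
Current inversions — for each element, count later smaller elements:
2: 0
4: 0
11: 2
7: 0
8: 0
14: 0
18: 1
17: 0
Current total: 0 + 0 + 2 + 0 + 0 + 0 + 1 + 0 = 3
Shortfall: 28 − 3 = 25

25 inversions short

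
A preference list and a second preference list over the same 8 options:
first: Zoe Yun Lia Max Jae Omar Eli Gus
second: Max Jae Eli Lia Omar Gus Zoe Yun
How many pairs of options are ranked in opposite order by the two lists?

Assign each item its position (1..8) in the first ordering, then rewrite the second ordering as that position sequence:
positions: Zoe→1, Yun→2, Lia→3, Max→4, Jae→5, Omar→6, Eli→7, Gus→8
second ordering as positions: [4, 5, 7, 3, 6, 8, 1, 2]
Discordant pairs = inversions in this position sequence.
4: 3, 1, 2 → 3
5: 3, 1, 2 → 3
7: 3, 6, 1, 2 → 4
3: 1, 2 → 2
6: 1, 2 → 2
8: 1, 2 → 2
1: 0
2: 0
Total: 3 + 3 + 4 + 2 + 2 + 2 + 0 + 0 = 16

16 pairs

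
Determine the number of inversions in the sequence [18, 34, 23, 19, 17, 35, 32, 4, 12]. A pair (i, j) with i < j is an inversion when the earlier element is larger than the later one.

For each element, count later entries that are smaller:
18: 3
34: 6
23: 4
19: 3
17: 2
35: 3
32: 2
4: 0
12: 0
Sum: 3 + 6 + 4 + 3 + 2 + 3 + 2 + 0 + 0 = 23

23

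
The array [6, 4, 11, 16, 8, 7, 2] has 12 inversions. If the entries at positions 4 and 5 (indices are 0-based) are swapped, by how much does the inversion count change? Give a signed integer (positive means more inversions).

Positions 4 and 5 hold 8 and 7; after swapping, the array is [6, 4, 11, 16, 7, 8, 2].
Sweep left to right; for each value list the smaller values that follow it:
6: 2
4: 1
11: 3
16: 3
7: 1
8: 1
2: 0
Sum: 2 + 1 + 3 + 3 + 1 + 1 + 0 = 11
Change: 11 − 12 = -1

-1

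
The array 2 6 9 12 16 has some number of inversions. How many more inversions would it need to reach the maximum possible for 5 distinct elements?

Maximum inversions for 5 distinct elements is C(5, 2) = 5·4/2 = 10.
Current inversions — for each element, count later smaller elements:
2: 0
6: 0
9: 0
12: 0
16: 0
Current total: 0 + 0 + 0 + 0 + 0 = 0
Shortfall: 10 − 0 = 10

10 inversions short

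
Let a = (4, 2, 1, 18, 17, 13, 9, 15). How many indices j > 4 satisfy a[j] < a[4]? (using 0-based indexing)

3 such elements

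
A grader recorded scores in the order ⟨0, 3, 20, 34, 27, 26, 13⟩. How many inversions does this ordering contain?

Out-of-order pairs: 7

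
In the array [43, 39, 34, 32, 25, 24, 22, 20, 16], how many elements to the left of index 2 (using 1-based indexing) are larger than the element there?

1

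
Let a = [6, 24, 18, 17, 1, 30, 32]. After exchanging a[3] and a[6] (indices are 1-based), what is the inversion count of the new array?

8

Positions 3 and 6 hold 18 and 30; after swapping, the array is [6, 24, 30, 17, 1, 18, 32].
Count, for each position, how many later elements it exceeds:
6: 1
24: 3
30: 3
17: 1
1: 0
18: 0
32: 0
Sum: 1 + 3 + 3 + 1 + 0 + 0 + 0 = 8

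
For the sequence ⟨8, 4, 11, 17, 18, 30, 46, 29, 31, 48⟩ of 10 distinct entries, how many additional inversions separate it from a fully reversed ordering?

Maximum inversions for 10 distinct elements is C(10, 2) = 10·9/2 = 45.
Current inversions — for each element, count later smaller elements:
8: 1
4: 0
11: 0
17: 0
18: 0
30: 1
46: 2
29: 0
31: 0
48: 0
Current total: 1 + 0 + 0 + 0 + 0 + 1 + 2 + 0 + 0 + 0 = 4
Shortfall: 45 − 4 = 41

41 inversions short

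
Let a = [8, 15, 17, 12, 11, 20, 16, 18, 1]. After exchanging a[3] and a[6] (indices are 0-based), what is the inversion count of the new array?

Inversions: 17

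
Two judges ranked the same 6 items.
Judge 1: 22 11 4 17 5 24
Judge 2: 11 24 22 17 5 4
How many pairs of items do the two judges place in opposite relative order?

7 discordant pairs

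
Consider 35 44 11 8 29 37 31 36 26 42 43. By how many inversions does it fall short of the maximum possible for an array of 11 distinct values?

34

Maximum inversions for 11 distinct elements is C(11, 2) = 11·10/2 = 55.
Current inversions — for each element, count later smaller elements:
35: 5
44: 9
11: 1
8: 0
29: 1
37: 3
31: 1
36: 1
26: 0
42: 0
43: 0
Current total: 5 + 9 + 1 + 0 + 1 + 3 + 1 + 1 + 0 + 0 + 0 = 21
Shortfall: 55 − 21 = 34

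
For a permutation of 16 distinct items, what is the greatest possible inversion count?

120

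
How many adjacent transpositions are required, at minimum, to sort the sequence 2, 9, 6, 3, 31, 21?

4 adjacent swaps

Minimum adjacent swaps = number of inversions (each swap of adjacent out-of-order elements removes one inversion and no swap can remove more).
Count inversions — for each element, later elements that are smaller:
2: none → 0
9: 6, 3 → 2
6: 3 → 1
3: none → 0
31: 21 → 1
21: none → 0
Total inversions: 0 + 2 + 1 + 0 + 1 + 0 = 4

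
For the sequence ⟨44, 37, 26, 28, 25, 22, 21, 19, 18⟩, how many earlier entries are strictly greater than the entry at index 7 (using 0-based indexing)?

7 such elements

The element at index 7 is 19.
Elements before it: 44, 37, 26, 28, 25, 22, 21
Those larger than 19: 44, 37, 26, 28, 25, 22, 21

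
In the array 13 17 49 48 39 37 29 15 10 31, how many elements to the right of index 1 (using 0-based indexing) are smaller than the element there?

The element at index 1 is 17.
Elements after it: 49, 48, 39, 37, 29, 15, 10, 31
Those smaller than 17: 15, 10

2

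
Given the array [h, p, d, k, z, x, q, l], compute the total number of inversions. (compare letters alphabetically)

There are 10 inversions.

Sweep left to right; for each value list the smaller values that follow it:
h → d → 1
p → d, k, l → 3
d → none → 0
k → none → 0
z → x, q, l → 3
x → q, l → 2
q → l → 1
l → none → 0
Sum: 1 + 3 + 0 + 0 + 3 + 2 + 1 + 0 = 10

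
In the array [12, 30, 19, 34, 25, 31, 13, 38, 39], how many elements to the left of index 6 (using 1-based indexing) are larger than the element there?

1

The element at index 6 is 31.
Elements before it: 12, 30, 19, 34, 25
Those larger than 31: 34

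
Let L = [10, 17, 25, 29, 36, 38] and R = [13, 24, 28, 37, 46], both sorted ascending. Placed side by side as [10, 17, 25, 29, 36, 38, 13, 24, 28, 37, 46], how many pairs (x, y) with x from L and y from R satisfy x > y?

For each element r of the right run, count left-run elements greater than r:
r = 13: 17, 25, 29, 36, 38 → 5
r = 24: 25, 29, 36, 38 → 4
r = 28: 29, 36, 38 → 3
r = 37: 38 → 1
r = 46: none → 0
Cross-inversions: 5 + 4 + 3 + 1 + 0 = 13

There are 13 cross-inversions.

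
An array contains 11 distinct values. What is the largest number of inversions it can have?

There are 55 inversions.

A reversed (strictly descending) arrangement makes every pair an inversion, giving C(11, 2) inversions.
C(11, 2) = 11·10/2 = 55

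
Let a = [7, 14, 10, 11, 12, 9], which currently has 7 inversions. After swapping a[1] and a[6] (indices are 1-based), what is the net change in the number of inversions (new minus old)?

Positions 1 and 6 hold 7 and 9; after swapping, the array is [9, 14, 10, 11, 12, 7].
Count, for each position, how many later elements it exceeds:
9 → 7 → 1
14 → 10, 11, 12, 7 → 4
10 → 7 → 1
11 → 7 → 1
12 → 7 → 1
7 → none → 0
Sum: 1 + 4 + 1 + 1 + 1 + 0 = 8
Change: 8 − 7 = +1

+1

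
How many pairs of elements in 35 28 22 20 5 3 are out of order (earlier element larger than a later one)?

Count, for each position, how many later elements it exceeds:
35 → 28, 22, 20, 5, 3 → 5
28 → 22, 20, 5, 3 → 4
22 → 20, 5, 3 → 3
20 → 5, 3 → 2
5 → 3 → 1
3 → none → 0
Sum: 5 + 4 + 3 + 2 + 1 + 0 = 15

15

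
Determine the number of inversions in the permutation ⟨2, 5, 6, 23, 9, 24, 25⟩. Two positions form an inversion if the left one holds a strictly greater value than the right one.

For each element, count later entries that are smaller:
2 → none → 0
5 → none → 0
6 → none → 0
23 → 9 → 1
9 → none → 0
24 → none → 0
25 → none → 0
Sum: 0 + 0 + 0 + 1 + 0 + 0 + 0 = 1

1 inversion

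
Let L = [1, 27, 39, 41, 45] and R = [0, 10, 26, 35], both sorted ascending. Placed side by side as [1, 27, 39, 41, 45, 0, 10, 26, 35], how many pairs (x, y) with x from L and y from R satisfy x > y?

16

For each element r of the right run, count left-run elements greater than r:
r = 0: 1, 27, 39, 41, 45 → 5
r = 10: 27, 39, 41, 45 → 4
r = 26: 27, 39, 41, 45 → 4
r = 35: 39, 41, 45 → 3
Cross-inversions: 5 + 4 + 4 + 3 = 16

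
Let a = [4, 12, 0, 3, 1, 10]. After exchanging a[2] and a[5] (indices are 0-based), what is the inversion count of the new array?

Positions 2 and 5 hold 0 and 10; after swapping, the array is [4, 12, 10, 3, 1, 0].
Sweep left to right; for each value list the smaller values that follow it:
4 → 3, 1, 0 → 3
12 → 10, 3, 1, 0 → 4
10 → 3, 1, 0 → 3
3 → 1, 0 → 2
1 → 0 → 1
0 → none → 0
Sum: 3 + 4 + 3 + 2 + 1 + 0 = 13

13 inversions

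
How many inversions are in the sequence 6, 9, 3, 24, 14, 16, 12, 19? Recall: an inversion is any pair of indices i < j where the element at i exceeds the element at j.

8

Count, for each position, how many later elements it exceeds:
6 → 3 → 1
9 → 3 → 1
3 → none → 0
24 → 14, 16, 12, 19 → 4
14 → 12 → 1
16 → 12 → 1
12 → none → 0
19 → none → 0
Sum: 1 + 1 + 0 + 4 + 1 + 1 + 0 + 0 = 8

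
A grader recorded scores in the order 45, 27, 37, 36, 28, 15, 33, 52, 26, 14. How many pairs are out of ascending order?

Inversions: 31

Element-by-element contributions:
45 → 27, 37, 36, 28, 15, 33, 26, 14 → 8
27 → 15, 26, 14 → 3
37 → 36, 28, 15, 33, 26, 14 → 6
36 → 28, 15, 33, 26, 14 → 5
28 → 15, 26, 14 → 3
15 → 14 → 1
33 → 26, 14 → 2
52 → 26, 14 → 2
26 → 14 → 1
14 → none → 0
Sum: 8 + 3 + 6 + 5 + 3 + 1 + 2 + 2 + 1 + 0 = 31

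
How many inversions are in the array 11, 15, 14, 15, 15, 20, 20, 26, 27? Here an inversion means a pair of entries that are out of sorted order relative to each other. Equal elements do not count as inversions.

1 inversion

Element-by-element contributions:
11 → none → 0
15 → 14 → 1
14 → none → 0
15 → none → 0
15 → none → 0
20 → none → 0
20 → none → 0
26 → none → 0
27 → none → 0
Sum: 0 + 1 + 0 + 0 + 0 + 0 + 0 + 0 + 0 = 1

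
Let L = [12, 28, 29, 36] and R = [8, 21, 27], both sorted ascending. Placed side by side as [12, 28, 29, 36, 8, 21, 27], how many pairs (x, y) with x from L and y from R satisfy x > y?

Take each right-half value and tally the left-half values above it:
r = 8: 12, 28, 29, 36 → 4
r = 21: 28, 29, 36 → 3
r = 27: 28, 29, 36 → 3
Cross-inversions: 4 + 3 + 3 = 10

Split inversions: 10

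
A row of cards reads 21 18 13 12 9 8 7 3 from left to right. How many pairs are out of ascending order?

Element-by-element contributions:
21: 7
18: 6
13: 5
12: 4
9: 3
8: 2
7: 1
3: 0
Sum: 7 + 6 + 5 + 4 + 3 + 2 + 1 + 0 = 28

28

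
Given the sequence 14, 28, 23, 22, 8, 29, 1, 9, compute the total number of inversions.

Element-by-element contributions:
14 → 8, 1, 9 → 3
28 → 23, 22, 8, 1, 9 → 5
23 → 22, 8, 1, 9 → 4
22 → 8, 1, 9 → 3
8 → 1 → 1
29 → 1, 9 → 2
1 → none → 0
9 → none → 0
Sum: 3 + 5 + 4 + 3 + 1 + 2 + 0 + 0 = 18

Inversions: 18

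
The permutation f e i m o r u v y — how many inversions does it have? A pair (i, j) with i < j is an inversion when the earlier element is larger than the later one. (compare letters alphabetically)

There is 1 out-of-order pair.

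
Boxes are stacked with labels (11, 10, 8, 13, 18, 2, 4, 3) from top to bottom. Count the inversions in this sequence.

Out-of-order pairs: 19

Sweep left to right; for each value list the smaller values that follow it:
11: 5
10: 4
8: 3
13: 3
18: 3
2: 0
4: 1
3: 0
Sum: 5 + 4 + 3 + 3 + 3 + 0 + 1 + 0 = 19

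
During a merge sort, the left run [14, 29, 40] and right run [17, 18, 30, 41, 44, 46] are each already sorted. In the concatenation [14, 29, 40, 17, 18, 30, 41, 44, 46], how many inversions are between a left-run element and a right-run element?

5 cross-inversions

Count, for every r in R, how many entries of L exceed r:
r = 17: 29, 40 → 2
r = 18: 29, 40 → 2
r = 30: 40 → 1
r = 41: none → 0
r = 44: none → 0
r = 46: none → 0
Cross-inversions: 2 + 2 + 1 + 0 + 0 + 0 = 5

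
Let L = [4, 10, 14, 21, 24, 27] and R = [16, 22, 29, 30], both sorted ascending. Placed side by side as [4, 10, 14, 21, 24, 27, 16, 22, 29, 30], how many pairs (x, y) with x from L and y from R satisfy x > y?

For each element r of the right run, count left-run elements greater than r:
r = 16: 21, 24, 27 → 3
r = 22: 24, 27 → 2
r = 29: none → 0
r = 30: none → 0
Cross-inversions: 3 + 2 + 0 + 0 = 5

Split inversions: 5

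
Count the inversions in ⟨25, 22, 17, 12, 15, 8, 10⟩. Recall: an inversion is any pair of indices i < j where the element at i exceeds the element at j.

There are 19 inversions.

For each element, count later entries that are smaller:
25: 6
22: 5
17: 4
12: 2
15: 2
8: 0
10: 0
Sum: 6 + 5 + 4 + 2 + 2 + 0 + 0 = 19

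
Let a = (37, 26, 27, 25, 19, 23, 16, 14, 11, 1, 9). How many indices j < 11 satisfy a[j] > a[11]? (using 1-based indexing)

The element at index 11 is 9.
Elements before it: 37, 26, 27, 25, 19, 23, 16, 14, 11, 1
Those larger than 9: 37, 26, 27, 25, 19, 23, 16, 14, 11

9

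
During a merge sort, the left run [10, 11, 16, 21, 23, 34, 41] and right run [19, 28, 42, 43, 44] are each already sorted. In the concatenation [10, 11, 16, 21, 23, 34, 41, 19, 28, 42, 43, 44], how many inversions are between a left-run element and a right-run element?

There are 6 cross-inversions.

Take each right-half value and tally the left-half values above it:
r = 19: 21, 23, 34, 41 → 4
r = 28: 34, 41 → 2
r = 42: none → 0
r = 43: none → 0
r = 44: none → 0
Cross-inversions: 4 + 2 + 0 + 0 + 0 = 6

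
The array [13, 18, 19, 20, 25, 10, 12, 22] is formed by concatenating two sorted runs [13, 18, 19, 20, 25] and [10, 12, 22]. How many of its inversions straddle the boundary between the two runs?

Take each right-half value and tally the left-half values above it:
r = 10: 13, 18, 19, 20, 25 → 5
r = 12: 13, 18, 19, 20, 25 → 5
r = 22: 25 → 1
Cross-inversions: 5 + 5 + 1 = 11

There are 11 split inversions.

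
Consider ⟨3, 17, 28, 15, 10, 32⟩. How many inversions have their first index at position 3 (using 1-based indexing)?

The element at index 3 is 28.
Elements after it: 15, 10, 32
Those smaller than 28: 15, 10

2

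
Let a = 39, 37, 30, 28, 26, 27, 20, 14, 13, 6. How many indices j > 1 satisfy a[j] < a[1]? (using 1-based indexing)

9

The element at index 1 is 39.
Elements after it: 37, 30, 28, 26, 27, 20, 14, 13, 6
Those smaller than 39: 37, 30, 28, 26, 27, 20, 14, 13, 6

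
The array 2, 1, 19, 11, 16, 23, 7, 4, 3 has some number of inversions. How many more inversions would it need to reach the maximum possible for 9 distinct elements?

18 inversions short

Maximum inversions for 9 distinct elements is C(9, 2) = 9·8/2 = 36.
Current inversions — for each element, count later smaller elements:
2: 1
1: 0
19: 5
11: 3
16: 3
23: 3
7: 2
4: 1
3: 0
Current total: 1 + 0 + 5 + 3 + 3 + 3 + 2 + 1 + 0 = 18
Shortfall: 36 − 18 = 18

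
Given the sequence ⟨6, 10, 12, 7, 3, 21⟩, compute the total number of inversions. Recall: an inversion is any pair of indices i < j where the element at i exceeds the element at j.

6 out-of-order pairs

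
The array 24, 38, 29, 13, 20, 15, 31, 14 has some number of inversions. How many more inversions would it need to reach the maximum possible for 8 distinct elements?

10

Maximum inversions for 8 distinct elements is C(8, 2) = 8·7/2 = 28.
Current inversions — for each element, count later smaller elements:
24: 4
38: 6
29: 4
13: 0
20: 2
15: 1
31: 1
14: 0
Current total: 4 + 6 + 4 + 0 + 2 + 1 + 1 + 0 = 18
Shortfall: 28 − 18 = 10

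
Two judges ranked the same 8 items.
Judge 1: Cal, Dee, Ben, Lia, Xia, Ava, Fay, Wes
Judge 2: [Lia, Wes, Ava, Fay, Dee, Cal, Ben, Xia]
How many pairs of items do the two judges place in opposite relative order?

18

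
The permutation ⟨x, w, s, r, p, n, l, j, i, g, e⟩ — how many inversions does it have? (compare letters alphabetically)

55

For each element, count later entries that are smaller:
x → w, s, r, p, n, l, j, i, g, e → 10
w → s, r, p, n, l, j, i, g, e → 9
s → r, p, n, l, j, i, g, e → 8
r → p, n, l, j, i, g, e → 7
p → n, l, j, i, g, e → 6
n → l, j, i, g, e → 5
l → j, i, g, e → 4
j → i, g, e → 3
i → g, e → 2
g → e → 1
e → none → 0
Sum: 10 + 9 + 8 + 7 + 6 + 5 + 4 + 3 + 2 + 1 + 0 = 55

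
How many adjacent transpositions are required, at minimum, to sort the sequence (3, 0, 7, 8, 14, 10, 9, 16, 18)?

4 swaps

The minimum number of adjacent swaps to sort an array equals its inversion count, since every such swap removes exactly one inversion.
Count inversions — for each element, later elements that are smaller:
3: 0 → 1
0: none → 0
7: none → 0
8: none → 0
14: 10, 9 → 2
10: 9 → 1
9: none → 0
16: none → 0
18: none → 0
Total inversions: 1 + 0 + 0 + 0 + 2 + 1 + 0 + 0 + 0 = 4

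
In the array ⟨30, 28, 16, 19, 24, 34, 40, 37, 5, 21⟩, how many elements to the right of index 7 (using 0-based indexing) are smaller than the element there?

The element at index 7 is 37.
Elements after it: 5, 21
Those smaller than 37: 5, 21

2 such elements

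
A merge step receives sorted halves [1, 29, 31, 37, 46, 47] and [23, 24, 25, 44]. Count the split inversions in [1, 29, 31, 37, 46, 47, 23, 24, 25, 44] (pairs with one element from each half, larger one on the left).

17 cross-inversions

Count, for every r in R, how many entries of L exceed r:
r = 23: 29, 31, 37, 46, 47 → 5
r = 24: 29, 31, 37, 46, 47 → 5
r = 25: 29, 31, 37, 46, 47 → 5
r = 44: 46, 47 → 2
Cross-inversions: 5 + 5 + 5 + 2 = 17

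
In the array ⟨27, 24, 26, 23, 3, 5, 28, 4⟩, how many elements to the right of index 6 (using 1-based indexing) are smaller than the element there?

The element at index 6 is 5.
Elements after it: 28, 4
Those smaller than 5: 4

1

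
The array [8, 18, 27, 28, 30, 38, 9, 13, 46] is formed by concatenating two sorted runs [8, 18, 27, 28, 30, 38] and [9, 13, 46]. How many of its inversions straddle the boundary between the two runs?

10 split inversions

Count, for every r in R, how many entries of L exceed r:
r = 9: 18, 27, 28, 30, 38 → 5
r = 13: 18, 27, 28, 30, 38 → 5
r = 46: none → 0
Cross-inversions: 5 + 5 + 0 = 10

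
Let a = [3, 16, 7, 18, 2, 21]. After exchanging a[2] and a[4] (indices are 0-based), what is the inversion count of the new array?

Positions 2 and 4 hold 7 and 2; after swapping, the array is [3, 16, 2, 18, 7, 21].
Count, for each position, how many later elements it exceeds:
3: 1
16: 2
2: 0
18: 1
7: 0
21: 0
Sum: 1 + 2 + 0 + 1 + 0 + 0 = 4

Inversions: 4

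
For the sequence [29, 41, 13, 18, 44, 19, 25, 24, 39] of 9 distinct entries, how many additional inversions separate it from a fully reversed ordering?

20

Maximum inversions for 9 distinct elements is C(9, 2) = 9·8/2 = 36.
Current inversions — for each element, count later smaller elements:
29: 5
41: 6
13: 0
18: 0
44: 4
19: 0
25: 1
24: 0
39: 0
Current total: 5 + 6 + 0 + 0 + 4 + 0 + 1 + 0 + 0 = 16
Shortfall: 36 − 16 = 20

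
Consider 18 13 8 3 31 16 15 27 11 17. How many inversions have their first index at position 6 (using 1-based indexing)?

The element at index 6 is 16.
Elements after it: 15, 27, 11, 17
Those smaller than 16: 15, 11

2 such elements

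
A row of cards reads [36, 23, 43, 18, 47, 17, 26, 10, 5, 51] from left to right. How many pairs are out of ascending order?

27

For each element, count later entries that are smaller:
36 → 23, 18, 17, 26, 10, 5 → 6
23 → 18, 17, 10, 5 → 4
43 → 18, 17, 26, 10, 5 → 5
18 → 17, 10, 5 → 3
47 → 17, 26, 10, 5 → 4
17 → 10, 5 → 2
26 → 10, 5 → 2
10 → 5 → 1
5 → none → 0
51 → none → 0
Sum: 6 + 4 + 5 + 3 + 4 + 2 + 2 + 1 + 0 + 0 = 27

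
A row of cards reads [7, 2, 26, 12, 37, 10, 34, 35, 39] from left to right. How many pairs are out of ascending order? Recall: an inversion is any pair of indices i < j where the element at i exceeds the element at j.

7

Count, for each position, how many later elements it exceeds:
7 → 2 → 1
2 → none → 0
26 → 12, 10 → 2
12 → 10 → 1
37 → 10, 34, 35 → 3
10 → none → 0
34 → none → 0
35 → none → 0
39 → none → 0
Sum: 1 + 0 + 2 + 1 + 3 + 0 + 0 + 0 + 0 = 7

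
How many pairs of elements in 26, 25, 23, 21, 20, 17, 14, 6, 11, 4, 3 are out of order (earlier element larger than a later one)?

54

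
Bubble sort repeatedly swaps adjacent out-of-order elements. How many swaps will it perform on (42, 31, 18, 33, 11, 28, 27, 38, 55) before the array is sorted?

16 swaps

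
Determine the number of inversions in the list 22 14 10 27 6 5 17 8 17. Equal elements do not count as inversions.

21 inversions

Count, for each position, how many later elements it exceeds:
22 → 14, 10, 6, 5, 17, 8, 17 → 7
14 → 10, 6, 5, 8 → 4
10 → 6, 5, 8 → 3
27 → 6, 5, 17, 8, 17 → 5
6 → 5 → 1
5 → none → 0
17 → 8 → 1
8 → none → 0
17 → none → 0
Sum: 7 + 4 + 3 + 5 + 1 + 0 + 1 + 0 + 0 = 21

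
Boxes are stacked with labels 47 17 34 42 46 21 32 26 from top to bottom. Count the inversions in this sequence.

There are 17 inversions.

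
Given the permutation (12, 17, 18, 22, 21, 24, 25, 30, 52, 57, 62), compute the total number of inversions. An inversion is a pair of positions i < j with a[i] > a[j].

1 out-of-order pair

Sweep left to right; for each value list the smaller values that follow it:
12 → none → 0
17 → none → 0
18 → none → 0
22 → 21 → 1
21 → none → 0
24 → none → 0
25 → none → 0
30 → none → 0
52 → none → 0
57 → none → 0
62 → none → 0
Sum: 0 + 0 + 0 + 1 + 0 + 0 + 0 + 0 + 0 + 0 + 0 = 1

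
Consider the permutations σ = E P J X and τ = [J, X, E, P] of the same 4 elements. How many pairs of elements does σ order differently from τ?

4 discordant pairs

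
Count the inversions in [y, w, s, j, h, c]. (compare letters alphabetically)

15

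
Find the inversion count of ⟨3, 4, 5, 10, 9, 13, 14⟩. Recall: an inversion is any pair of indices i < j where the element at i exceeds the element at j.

1 out-of-order pair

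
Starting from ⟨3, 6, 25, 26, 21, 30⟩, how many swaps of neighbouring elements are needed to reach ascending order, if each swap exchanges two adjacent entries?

2 swaps

Each adjacent swap fixes exactly one inversion, so the minimum swap count equals the number of inversions.
Count inversions — for each element, later elements that are smaller:
3: none → 0
6: none → 0
25: 21 → 1
26: 21 → 1
21: none → 0
30: none → 0
Total inversions: 0 + 0 + 1 + 1 + 0 + 0 = 2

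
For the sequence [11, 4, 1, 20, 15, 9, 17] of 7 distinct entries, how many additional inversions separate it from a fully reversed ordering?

13

Maximum inversions for 7 distinct elements is C(7, 2) = 7·6/2 = 21.
Current inversions — for each element, count later smaller elements:
11: 3
4: 1
1: 0
20: 3
15: 1
9: 0
17: 0
Current total: 3 + 1 + 0 + 3 + 1 + 0 + 0 = 8
Shortfall: 21 − 8 = 13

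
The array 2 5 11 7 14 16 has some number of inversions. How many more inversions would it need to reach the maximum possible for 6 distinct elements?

14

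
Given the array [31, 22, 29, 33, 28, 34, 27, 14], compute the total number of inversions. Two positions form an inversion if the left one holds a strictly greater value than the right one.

17 inversions

For each element, count later entries that are smaller:
31 → 22, 29, 28, 27, 14 → 5
22 → 14 → 1
29 → 28, 27, 14 → 3
33 → 28, 27, 14 → 3
28 → 27, 14 → 2
34 → 27, 14 → 2
27 → 14 → 1
14 → none → 0
Sum: 5 + 1 + 3 + 3 + 2 + 2 + 1 + 0 = 17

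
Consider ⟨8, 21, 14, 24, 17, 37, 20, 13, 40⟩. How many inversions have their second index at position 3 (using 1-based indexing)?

The element at index 3 is 14.
Elements before it: 8, 21
Those larger than 14: 21

1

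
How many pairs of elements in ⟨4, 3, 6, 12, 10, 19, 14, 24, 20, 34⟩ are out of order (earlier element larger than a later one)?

For each element, count later entries that are smaller:
4 → 3 → 1
3 → none → 0
6 → none → 0
12 → 10 → 1
10 → none → 0
19 → 14 → 1
14 → none → 0
24 → 20 → 1
20 → none → 0
34 → none → 0
Sum: 1 + 0 + 0 + 1 + 0 + 1 + 0 + 1 + 0 + 0 = 4

4 out-of-order pairs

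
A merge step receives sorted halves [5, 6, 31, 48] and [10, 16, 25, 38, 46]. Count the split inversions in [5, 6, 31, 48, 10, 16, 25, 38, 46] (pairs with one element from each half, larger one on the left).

Count, for every r in R, how many entries of L exceed r:
r = 10: 31, 48 → 2
r = 16: 31, 48 → 2
r = 25: 31, 48 → 2
r = 38: 48 → 1
r = 46: 48 → 1
Cross-inversions: 2 + 2 + 2 + 1 + 1 = 8

8 split inversions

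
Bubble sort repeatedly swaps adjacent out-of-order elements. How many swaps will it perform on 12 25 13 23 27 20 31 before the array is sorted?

5 adjacent swaps

Minimum adjacent swaps = number of inversions (each swap of adjacent out-of-order elements removes one inversion and no swap can remove more).
Count inversions — for each element, later elements that are smaller:
12: none → 0
25: 13, 23, 20 → 3
13: none → 0
23: 20 → 1
27: 20 → 1
20: none → 0
31: none → 0
Total inversions: 0 + 3 + 0 + 1 + 1 + 0 + 0 = 5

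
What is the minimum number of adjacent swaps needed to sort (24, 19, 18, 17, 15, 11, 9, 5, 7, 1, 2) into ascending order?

The minimum number of adjacent swaps to sort an array equals its inversion count, since every such swap removes exactly one inversion.
Count inversions — for each element, later elements that are smaller:
24: 19, 18, 17, 15, 11, 9, 5, 7, 1, 2 → 10
19: 18, 17, 15, 11, 9, 5, 7, 1, 2 → 9
18: 17, 15, 11, 9, 5, 7, 1, 2 → 8
17: 15, 11, 9, 5, 7, 1, 2 → 7
15: 11, 9, 5, 7, 1, 2 → 6
11: 9, 5, 7, 1, 2 → 5
9: 5, 7, 1, 2 → 4
5: 1, 2 → 2
7: 1, 2 → 2
1: none → 0
2: none → 0
Total inversions: 10 + 9 + 8 + 7 + 6 + 5 + 4 + 2 + 2 + 0 + 0 = 53

53 adjacent swaps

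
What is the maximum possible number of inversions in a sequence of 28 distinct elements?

378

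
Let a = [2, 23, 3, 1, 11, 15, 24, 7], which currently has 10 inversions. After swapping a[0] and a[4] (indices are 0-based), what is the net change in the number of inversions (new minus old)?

+3

Positions 0 and 4 hold 2 and 11; after swapping, the array is [11, 23, 3, 1, 2, 15, 24, 7].
Element-by-element contributions:
11: 4
23: 5
3: 2
1: 0
2: 0
15: 1
24: 1
7: 0
Sum: 4 + 5 + 2 + 0 + 0 + 1 + 1 + 0 = 13
Change: 13 − 10 = +3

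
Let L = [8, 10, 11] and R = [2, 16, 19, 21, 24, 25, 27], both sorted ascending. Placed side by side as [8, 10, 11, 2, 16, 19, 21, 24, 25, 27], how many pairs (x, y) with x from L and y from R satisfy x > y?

Count, for every r in R, how many entries of L exceed r:
r = 2: 8, 10, 11 → 3
r = 16: none → 0
r = 19: none → 0
r = 21: none → 0
r = 24: none → 0
r = 25: none → 0
r = 27: none → 0
Cross-inversions: 3 + 0 + 0 + 0 + 0 + 0 + 0 = 3

3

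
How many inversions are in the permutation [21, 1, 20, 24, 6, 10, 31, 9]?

For each element, count later entries that are smaller:
21 → 1, 20, 6, 10, 9 → 5
1 → none → 0
20 → 6, 10, 9 → 3
24 → 6, 10, 9 → 3
6 → none → 0
10 → 9 → 1
31 → 9 → 1
9 → none → 0
Sum: 5 + 0 + 3 + 3 + 0 + 1 + 1 + 0 = 13

13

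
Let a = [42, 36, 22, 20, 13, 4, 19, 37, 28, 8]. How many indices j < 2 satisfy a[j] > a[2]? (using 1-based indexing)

1

The element at index 2 is 36.
Elements before it: 42
Those larger than 36: 42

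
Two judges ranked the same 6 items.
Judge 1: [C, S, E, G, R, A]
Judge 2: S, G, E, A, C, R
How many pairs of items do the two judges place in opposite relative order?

6

Assign each item its position (1..6) in the first ordering, then rewrite the second ordering as that position sequence:
positions: C→1, S→2, E→3, G→4, R→5, A→6
second ordering as positions: [2, 4, 3, 6, 1, 5]
Discordant pairs = inversions in this position sequence.
2: 1 → 1
4: 3, 1 → 2
3: 1 → 1
6: 1, 5 → 2
1: 0
5: 0
Total: 1 + 2 + 1 + 2 + 0 + 0 = 6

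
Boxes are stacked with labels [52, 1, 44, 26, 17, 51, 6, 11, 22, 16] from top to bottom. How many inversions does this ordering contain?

28

Count, for each position, how many later elements it exceeds:
52: 9
1: 0
44: 6
26: 5
17: 3
51: 4
6: 0
11: 0
22: 1
16: 0
Sum: 9 + 0 + 6 + 5 + 3 + 4 + 0 + 0 + 1 + 0 = 28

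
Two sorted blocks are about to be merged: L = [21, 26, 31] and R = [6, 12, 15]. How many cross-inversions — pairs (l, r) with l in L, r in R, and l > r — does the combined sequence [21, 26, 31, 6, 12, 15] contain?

Take each right-half value and tally the left-half values above it:
r = 6: 21, 26, 31 → 3
r = 12: 21, 26, 31 → 3
r = 15: 21, 26, 31 → 3
Cross-inversions: 3 + 3 + 3 = 9

9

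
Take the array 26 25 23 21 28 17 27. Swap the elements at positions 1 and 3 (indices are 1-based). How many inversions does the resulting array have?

Positions 1 and 3 hold 26 and 23; after swapping, the array is [23, 25, 26, 21, 28, 17, 27].
Element-by-element contributions:
23: 2
25: 2
26: 2
21: 1
28: 2
17: 0
27: 0
Sum: 2 + 2 + 2 + 1 + 2 + 0 + 0 = 9

Inversions: 9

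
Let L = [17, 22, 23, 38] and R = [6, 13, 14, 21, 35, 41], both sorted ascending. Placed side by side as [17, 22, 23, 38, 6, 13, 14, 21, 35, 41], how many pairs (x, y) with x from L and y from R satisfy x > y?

Take each right-half value and tally the left-half values above it:
r = 6: 17, 22, 23, 38 → 4
r = 13: 17, 22, 23, 38 → 4
r = 14: 17, 22, 23, 38 → 4
r = 21: 22, 23, 38 → 3
r = 35: 38 → 1
r = 41: none → 0
Cross-inversions: 4 + 4 + 4 + 3 + 1 + 0 = 16

There are 16 split inversions.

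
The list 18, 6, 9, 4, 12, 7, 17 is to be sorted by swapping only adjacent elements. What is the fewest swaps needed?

10

Each adjacent swap fixes exactly one inversion, so the minimum swap count equals the number of inversions.
Count inversions — for each element, later elements that are smaller:
18: 6, 9, 4, 12, 7, 17 → 6
6: 4 → 1
9: 4, 7 → 2
4: none → 0
12: 7 → 1
7: none → 0
17: none → 0
Total inversions: 6 + 1 + 2 + 0 + 1 + 0 + 0 = 10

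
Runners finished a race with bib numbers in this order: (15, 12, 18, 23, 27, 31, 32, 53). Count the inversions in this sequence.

1

For each element, count later entries that are smaller:
15 → 12 → 1
12 → none → 0
18 → none → 0
23 → none → 0
27 → none → 0
31 → none → 0
32 → none → 0
53 → none → 0
Sum: 1 + 0 + 0 + 0 + 0 + 0 + 0 + 0 = 1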